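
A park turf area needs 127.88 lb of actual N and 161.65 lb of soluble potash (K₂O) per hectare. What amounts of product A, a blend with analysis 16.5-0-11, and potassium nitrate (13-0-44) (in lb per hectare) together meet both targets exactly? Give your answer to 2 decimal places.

Per-hectare balance (a = product A, b = potassium nitrate):
N: 0.165·a + 0.13·b = 127.88
K₂O: 0.11·a + 0.44·b = 161.65
From row1: a = (127.88 − 0.13·b) / 0.165.
Into row2: 0.11·(127.88 − 0.13·b)/0.165 + 0.44·b = 161.65 → b = 216.217, a = 604.678.

604.68 lb product A, 216.22 lb potassium nitrate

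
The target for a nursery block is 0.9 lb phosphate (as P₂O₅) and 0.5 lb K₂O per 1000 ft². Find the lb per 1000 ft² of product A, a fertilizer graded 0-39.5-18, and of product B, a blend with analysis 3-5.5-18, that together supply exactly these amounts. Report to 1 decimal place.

2.2 lb product A, 0.6 lb product B

With a, b = lb per 1000 ft² of product A and product B:
P₂O₅: 0.395·a + 0.055·b = 0.9
K₂O: 0.18·a + 0.18·b = 0.5
Eliminate a: (row1) − 0.395/0.18·(row2) → -0.34·b = -0.197222, so b = 0.580065.
Back-substitute: a = (0.9 − 0.055·0.580065) / 0.395 = 2.19771.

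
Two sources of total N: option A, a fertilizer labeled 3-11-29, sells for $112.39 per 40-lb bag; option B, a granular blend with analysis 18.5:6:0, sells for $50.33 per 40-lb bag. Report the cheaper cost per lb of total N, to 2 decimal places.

option A: N per bag = 40 × 3% = 1.2 lb; cost = 112.39 / 1.2 = $93.6583/lb N.
option B: N per bag = 40 × 18.5% = 7.4 lb; cost = 50.33 / 7.4 = $6.8014/lb N.
option B is cheaper.

$6.80 per lb N (option B)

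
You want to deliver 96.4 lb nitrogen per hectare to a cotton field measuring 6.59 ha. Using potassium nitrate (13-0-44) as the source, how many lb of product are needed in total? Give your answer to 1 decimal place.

Product per hectare = 96.4 / 13% = 741.538 lb.
Total product = 741.538 × 6.59 = 4886.74 lb.

4886.7 lb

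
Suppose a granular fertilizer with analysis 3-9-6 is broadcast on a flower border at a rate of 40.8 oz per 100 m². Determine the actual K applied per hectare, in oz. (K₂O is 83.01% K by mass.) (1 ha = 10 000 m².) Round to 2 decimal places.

203.21 oz K per hectare

K₂O per 100 m² = 40.8 × 6% = 2.448 oz.
Elemental K = 2.448 × 0.8301 = 2.03208 oz per 100 m².
Convert to per hectare: 2.03208 × 100 = 203.208 oz.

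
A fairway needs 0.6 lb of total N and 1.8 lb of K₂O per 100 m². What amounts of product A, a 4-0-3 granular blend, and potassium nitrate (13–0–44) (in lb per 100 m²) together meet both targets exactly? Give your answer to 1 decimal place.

Per-100 m² balance (a = product A, b = potassium nitrate):
N: 0.04·a + 0.13·b = 0.6
K₂O: 0.03·a + 0.44·b = 1.8
Eliminate b: (row1) − 0.13/0.44·(row2) → 0.0311364·a = 0.0681818, so a = 2.18978.
Then b = (1.8 − 0.03·2.18978) / 0.44 = 3.94161.

2.2 lb product A, 3.9 lb potassium nitrate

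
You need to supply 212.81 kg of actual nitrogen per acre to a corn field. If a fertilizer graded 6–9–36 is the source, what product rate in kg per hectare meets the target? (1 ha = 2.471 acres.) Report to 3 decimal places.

8764.225 kg of product per hectare

Product per acre = 212.81 / 6% = 3546.83 kg.
Convert to per hectare: 3546.83 × 2.471 = 8764.2252 kg.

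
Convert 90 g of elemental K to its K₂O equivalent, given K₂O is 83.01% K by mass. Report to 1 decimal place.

K₂O = 90 / 0.8301 = 108.421 g.

108.4 g K₂O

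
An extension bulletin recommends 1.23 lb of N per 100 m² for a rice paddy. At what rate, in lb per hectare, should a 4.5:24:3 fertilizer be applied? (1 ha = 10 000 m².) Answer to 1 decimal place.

Product per 100 m² = 1.23 / 4.5% = 27.3333 lb.
Convert to per hectare: 27.3333 × 100 = 2733.33 lb.

2733.3 lb of product per hectare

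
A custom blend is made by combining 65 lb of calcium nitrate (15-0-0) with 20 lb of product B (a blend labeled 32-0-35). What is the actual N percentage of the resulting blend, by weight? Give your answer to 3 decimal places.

Total mass = 65 + 20 = 85 lb.
N mass = 15%×65 + 32%×20 = 16.15 lb.
% N = 16.15 / 85 = 19%.

19.000% N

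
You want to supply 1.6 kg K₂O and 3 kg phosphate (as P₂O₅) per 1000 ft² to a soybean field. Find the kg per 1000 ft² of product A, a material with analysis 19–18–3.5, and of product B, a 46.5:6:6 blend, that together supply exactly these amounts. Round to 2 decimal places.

9.66 kg product A, 21.03 kg product B

Let a = kg of product A, b = kg of product B (per 1000 ft²).
K₂O: 0.035·a + 0.06·b = 1.6
P₂O₅: 0.18·a + 0.06·b = 3
From row1: a = (1.6 − 0.06·b) / 0.035.
Into row2: 0.18·(1.6 − 0.06·b)/0.035 + 0.06·b = 3 → b = 21.0345, a = 9.65517.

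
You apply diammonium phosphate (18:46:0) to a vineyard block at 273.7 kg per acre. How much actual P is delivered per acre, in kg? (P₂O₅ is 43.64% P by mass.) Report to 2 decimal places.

54.94 kg P per acre

P₂O₅ per acre = 273.7 × 46% = 125.902 kg.
Elemental P = 125.902 × 0.4364 = 54.9436 kg per acre.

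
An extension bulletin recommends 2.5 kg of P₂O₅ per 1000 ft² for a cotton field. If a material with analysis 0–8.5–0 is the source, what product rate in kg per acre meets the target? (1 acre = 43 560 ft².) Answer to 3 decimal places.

1281.176 kg of product per acre

Product per 1000 ft² = 2.5 / 8.5% = 29.4118 kg.
Convert to per acre: 29.4118 × 43.56 = 1281.17647 kg.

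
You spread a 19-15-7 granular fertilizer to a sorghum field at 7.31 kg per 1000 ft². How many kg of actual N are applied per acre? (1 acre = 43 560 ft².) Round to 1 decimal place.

60.5 kg N per acre

nitrogen per 1000 ft² = 7.31 × 19% = 1.3889 kg.
Convert to per acre: 1.3889 × 43.56 = 60.5005 kg.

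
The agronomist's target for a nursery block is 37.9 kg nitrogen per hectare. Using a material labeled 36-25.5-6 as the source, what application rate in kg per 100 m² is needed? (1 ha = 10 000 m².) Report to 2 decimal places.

Product per hectare = 37.9 / 36% = 105.278 kg.
Convert to per 100 m²: 105.278 × 0.01 = 1.05278 kg.

1.05 kg of product per hundred sq m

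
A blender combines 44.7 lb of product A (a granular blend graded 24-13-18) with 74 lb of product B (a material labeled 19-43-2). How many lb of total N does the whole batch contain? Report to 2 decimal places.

N mass = 24%×44.7 + 19%×74 = 24.788 lb.

24.79 lb N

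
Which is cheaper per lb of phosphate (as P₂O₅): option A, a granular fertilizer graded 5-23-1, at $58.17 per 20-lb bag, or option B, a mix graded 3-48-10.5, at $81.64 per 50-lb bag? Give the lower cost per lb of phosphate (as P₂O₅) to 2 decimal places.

$3.40 per lb P₂O₅ (option B)

option A: P₂O₅ per bag = 20 × 23% = 4.6 lb; cost = 58.17 / 4.6 = $12.6457/lb P₂O₅.
option B: P₂O₅ per bag = 50 × 48% = 24 lb; cost = 81.64 / 24 = $3.4017/lb P₂O₅.
option B is cheaper.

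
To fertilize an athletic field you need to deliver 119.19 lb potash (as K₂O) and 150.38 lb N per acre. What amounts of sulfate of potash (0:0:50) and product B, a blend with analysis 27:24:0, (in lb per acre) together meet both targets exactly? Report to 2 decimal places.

With a, b = lb per acre of sulfate of potash and product B:
K₂O: 0.5·a + 0·b = 119.19
N: 0·a + 0.27·b = 150.38
Solving simultaneously: a = 238.38, b = 556.963.

238.38 lb sulfate of potash, 556.96 lb product B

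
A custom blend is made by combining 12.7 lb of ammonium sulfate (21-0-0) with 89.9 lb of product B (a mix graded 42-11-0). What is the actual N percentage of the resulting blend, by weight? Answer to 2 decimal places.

Total mass = 12.7 + 89.9 = 102.6 lb.
N mass = 21%×12.7 + 42%×89.9 = 40.425 lb.
% N = 40.425 / 102.6 = 39.4006%.

39.40% N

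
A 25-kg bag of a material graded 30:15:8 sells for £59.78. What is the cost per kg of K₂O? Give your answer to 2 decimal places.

£29.89 per kg K₂O

K₂O in bag = 25 × 8% = 2 kg.
Cost per kg K₂O = £59.78 / 2 = £29.8900.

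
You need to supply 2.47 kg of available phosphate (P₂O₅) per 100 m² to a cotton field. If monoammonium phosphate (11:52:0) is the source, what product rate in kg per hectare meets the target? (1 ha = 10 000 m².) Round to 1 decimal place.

475.0 kg of product per hectare

Product per 100 m² = 2.47 / 52% = 4.75 kg.
Convert to per hectare: 4.75 × 100 = 475 kg.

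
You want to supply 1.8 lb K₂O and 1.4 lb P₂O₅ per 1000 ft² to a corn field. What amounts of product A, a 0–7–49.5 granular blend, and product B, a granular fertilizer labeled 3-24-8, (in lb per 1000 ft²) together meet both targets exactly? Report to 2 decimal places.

Per-1000 ft² balance (a = product A, b = product B):
K₂O: 0.495·a + 0.08·b = 1.8
P₂O₅: 0.07·a + 0.24·b = 1.4
Eliminate b: (row1) − 0.08/0.24·(row2) → 0.471667·a = 1.33333, so a = 2.82686.
Then b = (1.4 − 0.07·2.82686) / 0.24 = 5.00883.

2.83 lb product A, 5.01 lb product B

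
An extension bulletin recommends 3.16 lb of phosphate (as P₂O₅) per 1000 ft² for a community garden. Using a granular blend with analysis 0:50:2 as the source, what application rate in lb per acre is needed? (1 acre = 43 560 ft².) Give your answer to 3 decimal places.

Product per 1000 ft² = 3.16 / 50% = 6.32 lb.
Convert to per acre: 6.32 × 43.56 = 275.2992 lb.

275.299 lb of product per acre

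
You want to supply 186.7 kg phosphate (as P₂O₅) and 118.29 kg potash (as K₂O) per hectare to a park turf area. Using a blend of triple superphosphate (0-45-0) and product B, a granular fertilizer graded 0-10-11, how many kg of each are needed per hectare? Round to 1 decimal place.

With a, b = kg per hectare of triple superphosphate and product B:
P₂O₅: 0.45·a + 0.1·b = 186.7
K₂O: 0·a + 0.11·b = 118.29
Solving simultaneously: a = 175.919, b = 1075.36.

175.9 kg triple superphosphate, 1075.4 kg product B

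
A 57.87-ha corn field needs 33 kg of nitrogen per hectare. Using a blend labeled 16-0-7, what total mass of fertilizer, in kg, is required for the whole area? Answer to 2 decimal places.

Product per hectare = 33 / 16% = 206.25 kg.
Total product = 206.25 × 57.87 = 11935.688 kg.

11935.69 kg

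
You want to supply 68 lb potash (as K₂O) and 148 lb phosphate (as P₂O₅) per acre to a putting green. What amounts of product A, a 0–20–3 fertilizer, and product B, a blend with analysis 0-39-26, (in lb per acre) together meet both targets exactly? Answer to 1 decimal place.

296.8 lb product A, 227.3 lb product B

Let a = lb of product A, b = lb of product B (per acre).
K₂O: 0.03·a + 0.26·b = 68
P₂O₅: 0.2·a + 0.39·b = 148
Eliminate b: (row1) − 0.26/0.39·(row2) → -0.103333·a = -30.6667, so a = 296.774.
Then b = (148 − 0.2·296.774) / 0.39 = 227.295.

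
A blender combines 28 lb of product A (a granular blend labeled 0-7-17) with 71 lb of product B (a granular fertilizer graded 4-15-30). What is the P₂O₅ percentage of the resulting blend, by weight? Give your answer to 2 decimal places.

Total mass = 28 + 71 = 99 lb.
P₂O₅ mass = 7%×28 + 15%×71 = 12.61 lb.
% P₂O₅ = 12.61 / 99 = 12.7374%.

12.74% P₂O₅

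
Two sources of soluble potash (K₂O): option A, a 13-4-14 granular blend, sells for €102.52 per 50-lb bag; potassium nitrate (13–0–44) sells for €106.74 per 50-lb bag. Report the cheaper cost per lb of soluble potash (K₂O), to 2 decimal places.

€4.85 per lb K₂O (potassium nitrate)

option A: K₂O per bag = 50 × 14% = 7 lb; cost = 102.52 / 7 = €14.6457/lb K₂O.
potassium nitrate: K₂O per bag = 50 × 44% = 22 lb; cost = 106.74 / 22 = €4.8518/lb K₂O.
potassium nitrate is cheaper.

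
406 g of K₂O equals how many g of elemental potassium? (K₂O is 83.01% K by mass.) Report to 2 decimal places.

K = 406 × 0.8301 = 337.021 g.

337.02 g K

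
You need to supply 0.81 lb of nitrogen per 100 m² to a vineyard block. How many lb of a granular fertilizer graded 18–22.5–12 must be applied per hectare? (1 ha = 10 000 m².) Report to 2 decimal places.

Product per 100 m² = 0.81 / 18% = 4.5 lb.
Convert to per hectare: 4.5 × 100 = 450 lb.

450.00 lb of product per hectare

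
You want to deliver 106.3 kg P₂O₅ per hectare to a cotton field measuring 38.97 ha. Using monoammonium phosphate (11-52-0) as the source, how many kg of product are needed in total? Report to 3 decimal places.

Product per hectare = 106.3 / 52% = 204.423 kg.
Total product = 204.423 × 38.97 = 7966.3673 kg.

7966.367 kg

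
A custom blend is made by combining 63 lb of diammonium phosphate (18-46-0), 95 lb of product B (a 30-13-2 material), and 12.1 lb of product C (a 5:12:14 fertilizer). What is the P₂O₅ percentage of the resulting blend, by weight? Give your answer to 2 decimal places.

25.15% P₂O₅

Total mass = 63 + 95 + 12.1 = 170.1 lb.
P₂O₅ mass = 46%×63 + 13%×95 + 12%×12.1 = 42.782 lb.
% P₂O₅ = 42.782 / 170.1 = 25.1511%.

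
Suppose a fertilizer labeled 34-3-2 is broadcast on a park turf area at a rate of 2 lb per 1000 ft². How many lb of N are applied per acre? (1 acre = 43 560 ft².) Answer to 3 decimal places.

29.621 lb N per acre

nitrogen per 1000 ft² = 2 × 34% = 0.68 lb.
Convert to per acre: 0.68 × 43.56 = 29.6208 lb.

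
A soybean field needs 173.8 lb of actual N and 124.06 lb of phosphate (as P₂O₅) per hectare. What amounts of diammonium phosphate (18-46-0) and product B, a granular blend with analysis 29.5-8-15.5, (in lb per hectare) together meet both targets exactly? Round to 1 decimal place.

Per-hectare balance (a = diammonium phosphate, b = product B):
N: 0.18·a + 0.295·b = 173.8
P₂O₅: 0.46·a + 0.08·b = 124.06
Solving simultaneously: a = 187.087, b = 474.998.

187.1 lb diammonium phosphate, 475.0 lb product B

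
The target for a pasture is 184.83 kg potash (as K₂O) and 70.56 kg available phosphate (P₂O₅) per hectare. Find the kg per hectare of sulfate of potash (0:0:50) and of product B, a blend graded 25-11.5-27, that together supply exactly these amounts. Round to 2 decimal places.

Let a = kg of sulfate of potash, b = kg of product B (per hectare).
K₂O: 0.5·a + 0.27·b = 184.83
P₂O₅: 0·a + 0.115·b = 70.56
Solving simultaneously: a = 38.3348, b = 613.565.

38.33 kg sulfate of potash, 613.57 kg product B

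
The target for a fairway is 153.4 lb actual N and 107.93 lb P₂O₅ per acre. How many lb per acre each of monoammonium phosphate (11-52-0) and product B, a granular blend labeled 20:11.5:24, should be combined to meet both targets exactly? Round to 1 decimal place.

43.2 lb monoammonium phosphate, 743.2 lb product B

Per-acre balance (a = monoammonium phosphate, b = product B):
N: 0.11·a + 0.2·b = 153.4
P₂O₅: 0.52·a + 0.115·b = 107.93
From row1: a = (153.4 − 0.2·b) / 0.11.
Into row2: 0.52·(153.4 − 0.2·b)/0.11 + 0.115·b = 107.93 → b = 743.248, a = 43.1856.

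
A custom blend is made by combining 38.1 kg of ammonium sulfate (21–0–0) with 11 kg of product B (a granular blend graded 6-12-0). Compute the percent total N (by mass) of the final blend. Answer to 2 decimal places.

Total mass = 38.1 + 11 = 49.1 kg.
N mass = 21%×38.1 + 6%×11 = 8.661 kg.
% N = 8.661 / 49.1 = 17.6395%.

17.64% N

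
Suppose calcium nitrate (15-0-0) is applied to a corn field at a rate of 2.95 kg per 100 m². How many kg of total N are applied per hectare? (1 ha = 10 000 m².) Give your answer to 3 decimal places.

44.250 kg N per hectare

nitrogen per 100 m² = 2.95 × 15% = 0.4425 kg.
Convert to per hectare: 0.4425 × 100 = 44.25 kg.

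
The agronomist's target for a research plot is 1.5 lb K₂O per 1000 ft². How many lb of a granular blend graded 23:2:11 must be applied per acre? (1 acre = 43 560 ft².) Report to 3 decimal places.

Product per 1000 ft² = 1.5 / 11% = 13.6364 lb.
Convert to per acre: 13.6364 × 43.56 = 594 lb.

594.000 lb of product per acre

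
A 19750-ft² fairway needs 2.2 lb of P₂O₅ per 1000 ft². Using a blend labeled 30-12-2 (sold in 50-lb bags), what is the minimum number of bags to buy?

Product per 1000 ft² = 2.2 / 12% = 18.3333 lb.
Total product = 18.3333 × 19750 / 1000 = 362.083 lb.
Bags = ⌈362.083 / 50⌉ = 8.

8 bags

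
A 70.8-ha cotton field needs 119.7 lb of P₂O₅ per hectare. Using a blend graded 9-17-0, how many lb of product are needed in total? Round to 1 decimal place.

Product per hectare = 119.7 / 17% = 704.118 lb.
Total product = 704.118 × 70.8 = 49851.53 lb.

49851.5 lb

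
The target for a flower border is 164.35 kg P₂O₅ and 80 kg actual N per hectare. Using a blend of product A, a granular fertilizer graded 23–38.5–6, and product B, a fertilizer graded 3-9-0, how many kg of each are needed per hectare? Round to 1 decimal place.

248.0 kg product A, 765.1 kg product B

With a, b = kg per hectare of product A and product B:
P₂O₅: 0.385·a + 0.09·b = 164.35
N: 0.23·a + 0.03·b = 80
Solving simultaneously: a = 248.033, b = 765.082.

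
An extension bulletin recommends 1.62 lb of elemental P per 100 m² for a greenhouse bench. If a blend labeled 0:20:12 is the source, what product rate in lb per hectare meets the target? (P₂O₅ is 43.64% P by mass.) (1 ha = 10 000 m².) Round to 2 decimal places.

As P₂O₅: 1.62 / 0.4364 = 3.71219 lb per 100 m².
Product per 100 m² = 3.71219 / 20% = 18.561 lb.
Convert to per hectare: 18.561 × 100 = 1856.095 lb.

1856.10 lb of product per hectare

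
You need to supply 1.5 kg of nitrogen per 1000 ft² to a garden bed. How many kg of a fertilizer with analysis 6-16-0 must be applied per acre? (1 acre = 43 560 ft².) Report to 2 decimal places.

1089.00 kg of product per acre

Product per 1000 ft² = 1.5 / 6% = 25 kg.
Convert to per acre: 25 × 43.56 = 1089 kg.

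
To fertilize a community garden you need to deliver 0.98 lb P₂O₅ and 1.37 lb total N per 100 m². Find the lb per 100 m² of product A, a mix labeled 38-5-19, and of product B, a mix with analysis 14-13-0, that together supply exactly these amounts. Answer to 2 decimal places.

0.96 lb product A, 7.17 lb product B

Per-100 m² balance (a = product A, b = product B):
P₂O₅: 0.05·a + 0.13·b = 0.98
N: 0.38·a + 0.14·b = 1.37
Eliminate a: (row1) − 0.05/0.38·(row2) → 0.111579·b = 0.799737, so b = 7.16745.
Back-substitute: a = (0.98 − 0.13·7.16745) / 0.05 = 0.964623.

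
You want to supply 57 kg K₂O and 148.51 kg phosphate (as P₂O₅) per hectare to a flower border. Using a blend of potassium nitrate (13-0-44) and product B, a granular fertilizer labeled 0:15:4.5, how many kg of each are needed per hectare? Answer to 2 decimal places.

28.29 kg potassium nitrate, 990.07 kg product B

With a, b = kg per hectare of potassium nitrate and product B:
K₂O: 0.44·a + 0.045·b = 57
P₂O₅: 0·a + 0.15·b = 148.51
Solving simultaneously: a = 28.2886, b = 990.067.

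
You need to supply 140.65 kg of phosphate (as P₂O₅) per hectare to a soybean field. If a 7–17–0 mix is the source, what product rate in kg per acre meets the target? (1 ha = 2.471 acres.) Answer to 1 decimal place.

Product per hectare = 140.65 / 17% = 827.353 kg.
Convert to per acre: 827.353 × 0.404694 = 334.825 kg.

334.8 kg of product per acre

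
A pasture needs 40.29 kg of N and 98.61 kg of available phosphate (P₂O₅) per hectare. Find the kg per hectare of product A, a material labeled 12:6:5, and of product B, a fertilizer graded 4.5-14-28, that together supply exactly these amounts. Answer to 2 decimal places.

85.33 kg product A, 667.79 kg product B

Let a = kg of product A, b = kg of product B (per hectare).
N: 0.12·a + 0.045·b = 40.29
P₂O₅: 0.06·a + 0.14·b = 98.61
From row1: a = (40.29 − 0.045·b) / 0.12.
Into row2: 0.06·(40.29 − 0.045·b)/0.12 + 0.14·b = 98.61 → b = 667.787, a = 85.3298.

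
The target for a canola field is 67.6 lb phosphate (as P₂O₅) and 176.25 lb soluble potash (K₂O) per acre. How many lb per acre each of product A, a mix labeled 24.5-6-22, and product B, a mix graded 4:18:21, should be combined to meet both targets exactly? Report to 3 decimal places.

Per-acre balance (a = product A, b = product B):
P₂O₅: 0.06·a + 0.18·b = 67.6
K₂O: 0.22·a + 0.21·b = 176.25
Eliminate b: (row1) − 0.18/0.21·(row2) → -0.128571·a = -83.4714, so a = 649.2222.
Then b = (176.25 − 0.22·649.2222) / 0.21 = 159.1481.

649.222 lb product A, 159.148 lb product B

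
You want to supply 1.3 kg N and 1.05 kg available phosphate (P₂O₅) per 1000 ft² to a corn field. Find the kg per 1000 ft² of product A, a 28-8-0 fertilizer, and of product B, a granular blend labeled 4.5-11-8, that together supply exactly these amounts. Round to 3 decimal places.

With a, b = kg per 1000 ft² of product A and product B:
N: 0.28·a + 0.045·b = 1.3
P₂O₅: 0.08·a + 0.11·b = 1.05
Eliminate a: (row1) − 0.28/0.08·(row2) → -0.34·b = -2.375, so b = 6.98529.
Back-substitute: a = (1.3 − 0.045·6.98529) / 0.28 = 3.52022.

3.520 kg product A, 6.985 kg product B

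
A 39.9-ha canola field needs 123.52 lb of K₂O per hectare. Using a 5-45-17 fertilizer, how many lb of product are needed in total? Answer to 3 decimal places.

28990.871 lb

Product per hectare = 123.52 / 17% = 726.588 lb.
Total product = 726.588 × 39.9 = 28990.8706 lb.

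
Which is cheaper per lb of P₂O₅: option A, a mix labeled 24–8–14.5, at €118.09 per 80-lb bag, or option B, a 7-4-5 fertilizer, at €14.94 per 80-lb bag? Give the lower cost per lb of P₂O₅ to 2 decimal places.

option A: P₂O₅ per bag = 80 × 8% = 6.4 lb; cost = 118.09 / 6.4 = €18.4516/lb P₂O₅.
option B: P₂O₅ per bag = 80 × 4% = 3.2 lb; cost = 14.94 / 3.2 = €4.6687/lb P₂O₅.
option B is cheaper.

€4.67 per lb P₂O₅ (option B)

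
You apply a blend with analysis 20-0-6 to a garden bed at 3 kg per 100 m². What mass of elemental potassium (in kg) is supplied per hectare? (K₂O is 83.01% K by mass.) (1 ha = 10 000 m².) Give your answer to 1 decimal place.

K₂O per 100 m² = 3 × 6% = 0.18 kg.
Elemental K = 0.18 × 0.8301 = 0.149418 kg per 100 m².
Convert to per hectare: 0.149418 × 100 = 14.9418 kg.

14.9 kg K per hectare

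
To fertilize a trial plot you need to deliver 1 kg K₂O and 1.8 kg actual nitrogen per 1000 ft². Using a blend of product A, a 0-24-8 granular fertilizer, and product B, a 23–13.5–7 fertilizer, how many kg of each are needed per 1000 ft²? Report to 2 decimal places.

With a, b = kg per 1000 ft² of product A and product B:
K₂O: 0.08·a + 0.07·b = 1
N: 0·a + 0.23·b = 1.8
Solving simultaneously: a = 5.65217, b = 7.82609.

5.65 kg product A, 7.83 kg product B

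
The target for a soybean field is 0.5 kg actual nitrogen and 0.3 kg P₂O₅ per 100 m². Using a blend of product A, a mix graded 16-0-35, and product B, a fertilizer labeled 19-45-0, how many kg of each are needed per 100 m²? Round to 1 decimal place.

With a, b = kg per 100 m² of product A and product B:
N: 0.16·a + 0.19·b = 0.5
P₂O₅: 0·a + 0.45·b = 0.3
Solving simultaneously: a = 2.33333, b = 0.666667.

2.3 kg product A, 0.7 kg product B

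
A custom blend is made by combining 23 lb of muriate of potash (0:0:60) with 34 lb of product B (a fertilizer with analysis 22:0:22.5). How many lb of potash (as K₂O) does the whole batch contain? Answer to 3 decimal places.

21.450 lb K₂O

K₂O mass = 60%×23 + 22.5%×34 = 21.45 lb.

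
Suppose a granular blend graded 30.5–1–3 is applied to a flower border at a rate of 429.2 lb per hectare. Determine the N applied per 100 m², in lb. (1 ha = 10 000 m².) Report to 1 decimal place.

nitrogen per hectare = 429.2 × 30.5% = 130.906 lb.
Convert to per 100 m²: 130.906 × 0.01 = 1.30906 lb.

1.3 lb N per hundred sq m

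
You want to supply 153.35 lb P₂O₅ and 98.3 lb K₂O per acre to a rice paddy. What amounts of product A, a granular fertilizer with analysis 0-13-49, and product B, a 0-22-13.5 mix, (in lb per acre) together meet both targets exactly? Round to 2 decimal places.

10.24 lb product A, 691.00 lb product B

Let a = lb of product A, b = lb of product B (per acre).
P₂O₅: 0.13·a + 0.22·b = 153.35
K₂O: 0.49·a + 0.135·b = 98.3
Solving simultaneously: a = 10.2355, b = 690.997.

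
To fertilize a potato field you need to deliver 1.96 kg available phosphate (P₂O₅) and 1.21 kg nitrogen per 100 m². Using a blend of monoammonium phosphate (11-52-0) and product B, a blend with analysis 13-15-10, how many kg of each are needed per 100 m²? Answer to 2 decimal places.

Per-100 m² balance (a = monoammonium phosphate, b = product B):
P₂O₅: 0.52·a + 0.15·b = 1.96
N: 0.11·a + 0.13·b = 1.21
Solving simultaneously: a = 1.43444, b = 8.09393.

1.43 kg monoammonium phosphate, 8.09 kg product B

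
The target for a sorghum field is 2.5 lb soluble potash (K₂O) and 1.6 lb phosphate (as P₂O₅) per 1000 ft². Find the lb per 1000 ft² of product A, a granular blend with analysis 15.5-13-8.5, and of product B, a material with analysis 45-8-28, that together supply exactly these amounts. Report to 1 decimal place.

8.4 lb product A, 6.4 lb product B

Per-1000 ft² balance (a = product A, b = product B):
K₂O: 0.085·a + 0.28·b = 2.5
P₂O₅: 0.13·a + 0.08·b = 1.6
Eliminate a: (row1) − 0.085/0.13·(row2) → 0.227692·b = 1.45385, so b = 6.38514.
Back-substitute: a = (2.5 − 0.28·6.38514) / 0.085 = 8.37838.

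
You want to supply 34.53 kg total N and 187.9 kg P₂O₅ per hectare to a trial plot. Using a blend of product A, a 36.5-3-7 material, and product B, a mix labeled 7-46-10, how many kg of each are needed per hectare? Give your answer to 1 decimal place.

Let a = kg of product A, b = kg of product B (per hectare).
N: 0.365·a + 0.07·b = 34.53
P₂O₅: 0.03·a + 0.46·b = 187.9
Eliminate b: (row1) − 0.07/0.46·(row2) → 0.360435·a = 5.93652, so a = 16.4704.
Then b = (187.9 − 0.03·16.4704) / 0.46 = 407.404.

16.5 kg product A, 407.4 kg product B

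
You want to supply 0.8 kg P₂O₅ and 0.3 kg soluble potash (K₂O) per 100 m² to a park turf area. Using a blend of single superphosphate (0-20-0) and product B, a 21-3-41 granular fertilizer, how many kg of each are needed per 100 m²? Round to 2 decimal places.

With a, b = kg per 100 m² of single superphosphate and product B:
P₂O₅: 0.2·a + 0.03·b = 0.8
K₂O: 0·a + 0.41·b = 0.3
Solving simultaneously: a = 3.89024, b = 0.731707.

3.89 kg single superphosphate, 0.73 kg product B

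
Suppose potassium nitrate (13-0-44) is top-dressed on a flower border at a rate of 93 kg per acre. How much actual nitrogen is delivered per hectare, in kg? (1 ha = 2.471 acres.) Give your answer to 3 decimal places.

29.874 kg N per hectare

nitrogen per acre = 93 × 13% = 12.09 kg.
Convert to per hectare: 12.09 × 2.471 = 29.8744 kg.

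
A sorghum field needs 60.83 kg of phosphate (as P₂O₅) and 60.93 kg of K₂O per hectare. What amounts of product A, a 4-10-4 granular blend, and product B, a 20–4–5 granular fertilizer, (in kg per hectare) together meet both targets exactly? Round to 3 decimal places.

Per-hectare balance (a = product A, b = product B):
P₂O₅: 0.1·a + 0.04·b = 60.83
K₂O: 0.04·a + 0.05·b = 60.93
Eliminate a: (row1) − 0.1/0.04·(row2) → -0.085·b = -91.495, so b = 1076.4118.
Back-substitute: a = (60.83 − 0.04·1076.4118) / 0.1 = 177.7353.

177.735 kg product A, 1076.412 kg product B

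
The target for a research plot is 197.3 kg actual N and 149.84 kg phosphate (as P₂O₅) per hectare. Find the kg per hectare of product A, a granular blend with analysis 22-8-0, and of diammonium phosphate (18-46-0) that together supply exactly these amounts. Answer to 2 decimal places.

Per-hectare balance (a = product A, b = diammonium phosphate):
N: 0.22·a + 0.18·b = 197.3
P₂O₅: 0.08·a + 0.46·b = 149.84
Eliminate b: (row1) − 0.18/0.46·(row2) → 0.188696·a = 138.667, so a = 734.871.
Then b = (149.84 − 0.08·734.871) / 0.46 = 197.935.

734.87 kg product A, 197.94 kg diammonium phosphate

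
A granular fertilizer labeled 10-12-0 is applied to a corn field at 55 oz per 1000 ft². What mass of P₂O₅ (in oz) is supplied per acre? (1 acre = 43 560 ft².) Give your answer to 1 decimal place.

287.5 oz P₂O₅ per acre

P₂O₅ per 1000 ft² = 55 × 12% = 6.6 oz.
Convert to per acre: 6.6 × 43.56 = 287.496 oz.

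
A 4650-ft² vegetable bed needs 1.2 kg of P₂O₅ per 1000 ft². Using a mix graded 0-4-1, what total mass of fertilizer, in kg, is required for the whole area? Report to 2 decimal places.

139.50 kg

Product per 1000 ft² = 1.2 / 4% = 30 kg.
Total product = 30 × 4650 / 1000 = 139.5 kg.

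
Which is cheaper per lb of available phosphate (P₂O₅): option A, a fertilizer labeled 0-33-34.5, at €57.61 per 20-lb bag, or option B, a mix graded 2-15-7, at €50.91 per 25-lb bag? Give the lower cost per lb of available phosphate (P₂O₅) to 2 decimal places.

€8.73 per lb P₂O₅ (option A)

option A: P₂O₅ per bag = 20 × 33% = 6.6 lb; cost = 57.61 / 6.6 = €8.7288/lb P₂O₅.
option B: P₂O₅ per bag = 25 × 15% = 3.75 lb; cost = 50.91 / 3.75 = €13.5760/lb P₂O₅.
option A is cheaper.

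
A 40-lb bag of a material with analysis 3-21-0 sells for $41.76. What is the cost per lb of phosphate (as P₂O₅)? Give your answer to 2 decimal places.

P₂O₅ in bag = 40 × 21% = 8.4 lb.
Cost per lb P₂O₅ = $41.76 / 8.4 = $4.9714.

$4.97 per lb P₂O₅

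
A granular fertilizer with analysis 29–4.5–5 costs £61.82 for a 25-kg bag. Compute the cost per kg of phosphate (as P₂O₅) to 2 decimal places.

£54.95 per kg P₂O₅

P₂O₅ in bag = 25 × 4.5% = 1.125 kg.
Cost per kg P₂O₅ = £61.82 / 1.125 = £54.9511.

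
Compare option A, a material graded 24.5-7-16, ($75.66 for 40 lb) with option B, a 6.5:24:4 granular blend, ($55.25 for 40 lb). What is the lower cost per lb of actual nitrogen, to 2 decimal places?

option A: N per bag = 40 × 24.5% = 9.8 lb; cost = 75.66 / 9.8 = $7.7204/lb N.
option B: N per bag = 40 × 6.5% = 2.6 lb; cost = 55.25 / 2.6 = $21.2500/lb N.
option A is cheaper.

$7.72 per lb N (option A)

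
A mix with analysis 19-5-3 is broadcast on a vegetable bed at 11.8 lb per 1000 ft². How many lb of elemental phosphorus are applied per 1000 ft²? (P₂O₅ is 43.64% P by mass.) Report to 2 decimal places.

P₂O₅ per 1000 ft² = 11.8 × 5% = 0.59 lb.
Elemental P = 0.59 × 0.4364 = 0.257476 lb per 1000 ft².

0.26 lb P per thousand sq ft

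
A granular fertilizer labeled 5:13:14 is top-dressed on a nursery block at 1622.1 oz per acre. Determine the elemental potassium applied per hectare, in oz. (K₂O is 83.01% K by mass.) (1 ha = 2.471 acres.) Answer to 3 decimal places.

465.810 oz K per hectare

K₂O per acre = 1622.1 × 14% = 227.094 oz.
Elemental K = 227.094 × 0.8301 = 188.511 oz per acre.
Convert to per hectare: 188.511 × 2.471 = 465.81001 oz.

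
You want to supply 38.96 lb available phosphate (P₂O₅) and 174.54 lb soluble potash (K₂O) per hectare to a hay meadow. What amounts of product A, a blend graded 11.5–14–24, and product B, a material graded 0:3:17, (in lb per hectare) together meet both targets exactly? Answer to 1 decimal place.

83.6 lb product A, 908.7 lb product B

With a, b = lb per hectare of product A and product B:
P₂O₅: 0.14·a + 0.03·b = 38.96
K₂O: 0.24·a + 0.17·b = 174.54
Solving simultaneously: a = 83.5542, b = 908.747.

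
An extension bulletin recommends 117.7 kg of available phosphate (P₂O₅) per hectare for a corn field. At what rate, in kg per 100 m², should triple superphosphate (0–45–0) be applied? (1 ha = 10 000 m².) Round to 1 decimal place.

Product per hectare = 117.7 / 45% = 261.556 kg.
Convert to per 100 m²: 261.556 × 0.01 = 2.61556 kg.

2.6 kg of product per hundred sq m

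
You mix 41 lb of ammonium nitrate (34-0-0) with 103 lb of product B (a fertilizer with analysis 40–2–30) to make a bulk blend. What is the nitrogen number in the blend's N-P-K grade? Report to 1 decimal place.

Total mass = 41 + 103 = 144 lb.
N mass = 34%×41 + 40%×103 = 55.14 lb.
% N = 55.14 / 144 = 38.2917%.

38.3% N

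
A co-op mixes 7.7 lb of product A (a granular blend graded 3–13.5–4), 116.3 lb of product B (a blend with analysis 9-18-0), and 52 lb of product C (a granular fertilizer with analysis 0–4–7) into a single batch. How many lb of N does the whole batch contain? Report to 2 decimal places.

10.70 lb N

N mass = 3%×7.7 + 9%×116.3 + 0%×52 = 10.698 lb.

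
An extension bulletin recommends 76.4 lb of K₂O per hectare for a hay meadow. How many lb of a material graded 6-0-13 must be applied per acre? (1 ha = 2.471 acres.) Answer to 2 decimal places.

237.84 lb of product per acre

Product per hectare = 76.4 / 13% = 587.692 lb.
Convert to per acre: 587.692 × 0.404694 = 237.836 lb.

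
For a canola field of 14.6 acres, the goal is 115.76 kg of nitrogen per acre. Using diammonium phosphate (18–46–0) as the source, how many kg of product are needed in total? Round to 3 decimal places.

9389.422 kg

Product per acre = 115.76 / 18% = 643.111 kg.
Total product = 643.111 × 14.6 = 9389.4222 kg.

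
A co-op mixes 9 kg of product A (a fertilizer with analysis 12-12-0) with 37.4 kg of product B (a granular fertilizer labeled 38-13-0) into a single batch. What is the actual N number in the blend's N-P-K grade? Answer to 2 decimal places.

Total mass = 9 + 37.4 = 46.4 kg.
N mass = 12%×9 + 38%×37.4 = 15.292 kg.
% N = 15.292 / 46.4 = 32.9569%.

32.96% N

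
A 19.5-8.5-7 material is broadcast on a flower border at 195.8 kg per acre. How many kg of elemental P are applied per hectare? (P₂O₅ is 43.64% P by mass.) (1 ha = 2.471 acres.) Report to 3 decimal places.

17.947 kg P per hectare

P₂O₅ per acre = 195.8 × 8.5% = 16.643 kg.
Elemental P = 16.643 × 0.4364 = 7.26301 kg per acre.
Convert to per hectare: 7.26301 × 2.471 = 17.9469 kg.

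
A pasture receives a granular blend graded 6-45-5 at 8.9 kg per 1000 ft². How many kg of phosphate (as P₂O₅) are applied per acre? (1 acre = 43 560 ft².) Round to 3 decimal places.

174.458 kg P₂O₅ per acre

P₂O₅ per 1000 ft² = 8.9 × 45% = 4.005 kg.
Convert to per acre: 4.005 × 43.56 = 174.4578 kg.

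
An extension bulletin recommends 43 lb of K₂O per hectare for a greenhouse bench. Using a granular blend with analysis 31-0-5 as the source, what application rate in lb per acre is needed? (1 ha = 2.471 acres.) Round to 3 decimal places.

348.037 lb of product per acre

Product per hectare = 43 / 5% = 860 lb.
Convert to per acre: 860 × 0.404694 = 348.0372 lb.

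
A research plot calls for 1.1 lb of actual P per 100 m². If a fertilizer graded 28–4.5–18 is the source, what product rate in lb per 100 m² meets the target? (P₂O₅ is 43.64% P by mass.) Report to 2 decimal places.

As P₂O₅: 1.1 / 0.4364 = 2.52062 lb per 100 m².
Product per 100 m² = 2.52062 / 4.5% = 56.0139 lb.

56.01 lb of product per hundred sq m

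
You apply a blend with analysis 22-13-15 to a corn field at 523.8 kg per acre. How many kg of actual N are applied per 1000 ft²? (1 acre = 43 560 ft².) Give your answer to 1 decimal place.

2.6 kg N per thousand sq ft

nitrogen per acre = 523.8 × 22% = 115.236 kg.
Convert to per 1000 ft²: 115.236 × 0.0229568 = 2.64545 kg.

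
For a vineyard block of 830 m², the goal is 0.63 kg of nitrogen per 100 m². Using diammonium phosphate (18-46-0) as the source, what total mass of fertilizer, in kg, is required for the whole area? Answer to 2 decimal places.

29.05 kg

Product per 100 m² = 0.63 / 18% = 3.5 kg.
Total product = 3.5 × 830 / 100 = 29.05 kg.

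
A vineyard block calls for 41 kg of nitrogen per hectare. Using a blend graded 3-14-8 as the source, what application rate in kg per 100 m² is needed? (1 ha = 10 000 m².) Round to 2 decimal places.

Product per hectare = 41 / 3% = 1366.67 kg.
Convert to per 100 m²: 1366.67 × 0.01 = 13.6667 kg.

13.67 kg of product per hundred sq m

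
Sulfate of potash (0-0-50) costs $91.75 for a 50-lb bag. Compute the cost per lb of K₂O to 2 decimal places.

$3.67 per lb K₂O

K₂O in bag = 50 × 50% = 25 lb.
Cost per lb K₂O = $91.75 / 25 = $3.6700.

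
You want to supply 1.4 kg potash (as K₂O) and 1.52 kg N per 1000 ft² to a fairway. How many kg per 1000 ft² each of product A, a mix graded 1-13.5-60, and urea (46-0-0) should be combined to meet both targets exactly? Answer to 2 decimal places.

2.33 kg product A, 3.25 kg urea

With a, b = kg per 1000 ft² of product A and urea:
K₂O: 0.6·a + 0·b = 1.4
N: 0.01·a + 0.46·b = 1.52
From row1: a = (1.4 − 0·b) / 0.6.
Into row2: 0.01·(1.4 − 0·b)/0.6 + 0.46·b = 1.52 → b = 3.25362, a = 2.33333.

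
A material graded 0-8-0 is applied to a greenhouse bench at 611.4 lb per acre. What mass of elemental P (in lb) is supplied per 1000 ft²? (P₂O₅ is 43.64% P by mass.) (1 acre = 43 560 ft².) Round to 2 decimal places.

0.49 lb P per thousand sq ft

P₂O₅ per acre = 611.4 × 8% = 48.912 lb.
Elemental P = 48.912 × 0.4364 = 21.3452 lb per acre.
Convert to per 1000 ft²: 21.3452 × 0.0229568 = 0.490018 lb.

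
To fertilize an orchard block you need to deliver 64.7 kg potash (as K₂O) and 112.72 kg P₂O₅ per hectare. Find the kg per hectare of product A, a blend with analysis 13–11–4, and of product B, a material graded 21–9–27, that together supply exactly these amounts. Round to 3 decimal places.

942.966 kg product A, 99.931 kg product B

With a, b = kg per hectare of product A and product B:
K₂O: 0.04·a + 0.27·b = 64.7
P₂O₅: 0.11·a + 0.09·b = 112.72
From row1: a = (64.7 − 0.27·b) / 0.04.
Into row2: 0.11·(64.7 − 0.27·b)/0.04 + 0.09·b = 112.72 → b = 99.93103, a = 942.9655.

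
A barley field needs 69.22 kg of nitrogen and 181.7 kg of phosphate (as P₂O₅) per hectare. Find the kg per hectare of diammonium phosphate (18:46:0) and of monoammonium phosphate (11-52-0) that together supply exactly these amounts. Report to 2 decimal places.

With a, b = kg per hectare of diammonium phosphate and monoammonium phosphate:
N: 0.18·a + 0.11·b = 69.22
P₂O₅: 0.46·a + 0.52·b = 181.7
Eliminate a: (row1) − 0.18/0.46·(row2) → -0.0934783·b = -1.88, so b = 20.1116.
Back-substitute: a = (69.22 − 0.11·20.1116) / 0.18 = 372.265.

372.27 kg diammonium phosphate, 20.11 kg monoammonium phosphate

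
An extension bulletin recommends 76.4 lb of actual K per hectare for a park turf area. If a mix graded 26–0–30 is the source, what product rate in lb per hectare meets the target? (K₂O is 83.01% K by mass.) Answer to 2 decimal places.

As K₂O: 76.4 / 0.8301 = 92.0371 lb per hectare.
Product per hectare = 92.0371 / 30% = 306.7903 lb.

306.79 lb of product per hectare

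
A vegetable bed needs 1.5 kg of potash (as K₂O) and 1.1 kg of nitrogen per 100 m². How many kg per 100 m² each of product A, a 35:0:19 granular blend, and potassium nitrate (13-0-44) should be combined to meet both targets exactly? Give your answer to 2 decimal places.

2.24 kg product A, 2.44 kg potassium nitrate

Per-100 m² balance (a = product A, b = potassium nitrate):
K₂O: 0.19·a + 0.44·b = 1.5
N: 0.35·a + 0.13·b = 1.1
Solving simultaneously: a = 2.23511, b = 2.44393.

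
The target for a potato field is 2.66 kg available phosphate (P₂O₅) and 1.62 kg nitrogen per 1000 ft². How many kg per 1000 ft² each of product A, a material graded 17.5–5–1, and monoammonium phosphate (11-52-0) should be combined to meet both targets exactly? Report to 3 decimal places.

6.430 kg product A, 4.497 kg monoammonium phosphate

Per-1000 ft² balance (a = product A, b = monoammonium phosphate):
P₂O₅: 0.05·a + 0.52·b = 2.66
N: 0.175·a + 0.11·b = 1.62
From row1: a = (2.66 − 0.52·b) / 0.05.
Into row2: 0.175·(2.66 − 0.52·b)/0.05 + 0.11·b = 1.62 → b = 4.49708, a = 6.43041.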